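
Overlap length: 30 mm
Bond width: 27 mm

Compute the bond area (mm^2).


Bond area = 30 * 27 = 810 mm^2

810


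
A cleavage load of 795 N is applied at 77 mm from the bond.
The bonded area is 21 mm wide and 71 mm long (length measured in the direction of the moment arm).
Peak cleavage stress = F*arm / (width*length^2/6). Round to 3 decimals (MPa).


Moment = 795 * 77 = 61215 N*mm
Section modulus = 21 * 5041 / 6 = 105861 / 6 mm^3
Stress = 61215 / (105861 / 6) = 367290 / 105861
= 3.470 MPa

3.470


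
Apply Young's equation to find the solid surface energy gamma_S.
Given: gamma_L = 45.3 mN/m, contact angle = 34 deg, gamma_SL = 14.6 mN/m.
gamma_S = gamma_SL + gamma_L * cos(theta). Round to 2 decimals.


theta_rad = 34 * pi/180 = 0.593412
gamma_S = 14.6 + 45.3 * cos(0.593412)
= 52.16 mN/m

52.16


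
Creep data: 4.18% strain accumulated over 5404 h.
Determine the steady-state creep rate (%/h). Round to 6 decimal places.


Rate = 4.18 / 5404 = 0.000774 %/h

0.000774


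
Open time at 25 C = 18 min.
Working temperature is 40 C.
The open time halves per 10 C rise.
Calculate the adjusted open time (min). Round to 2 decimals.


factor = 2^((40 - 25) / 10) = 2.8284
ot = 18 / 2.8284 = 6.36 min

6.36


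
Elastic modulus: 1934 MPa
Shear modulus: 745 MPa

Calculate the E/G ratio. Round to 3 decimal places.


E / G = 1934 / 745 = 2.596

2.596


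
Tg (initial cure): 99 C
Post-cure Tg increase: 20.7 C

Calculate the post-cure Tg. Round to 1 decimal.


Post-cure Tg = 99 + 20.7 = 119.7 C

119.7


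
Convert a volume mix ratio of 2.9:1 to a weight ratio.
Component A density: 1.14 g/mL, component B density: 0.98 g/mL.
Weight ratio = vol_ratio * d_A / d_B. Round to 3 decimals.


= 2.9 * 1.14 / 0.98 = 3.373

3.373


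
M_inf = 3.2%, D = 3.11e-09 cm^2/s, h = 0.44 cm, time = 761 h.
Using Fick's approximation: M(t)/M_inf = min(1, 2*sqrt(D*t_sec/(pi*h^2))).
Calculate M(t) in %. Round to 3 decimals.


t = 2739600 s
ratio = min(1, 2*sqrt(3.11e-09*2739600/(pi*0.1936)))
= 0.236715
M(t) = 3.2 * 0.236715 = 0.757%

0.757


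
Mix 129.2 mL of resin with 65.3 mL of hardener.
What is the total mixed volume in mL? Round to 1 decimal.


Total = 129.2 + 65.3 = 194.5 mL

194.5


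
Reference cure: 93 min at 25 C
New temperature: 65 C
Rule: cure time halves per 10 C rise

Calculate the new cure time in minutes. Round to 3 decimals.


factor = 2^((65-25)/10) = 16.0000
t_new = 93 / 16.0000 = 5.813 min

5.813


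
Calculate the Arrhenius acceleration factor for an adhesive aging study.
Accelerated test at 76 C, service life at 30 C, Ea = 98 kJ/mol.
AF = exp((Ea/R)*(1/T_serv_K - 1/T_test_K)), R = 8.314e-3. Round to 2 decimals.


T_test = 349.15 K, T_serv = 303.15 K
Ea/R = 98 / 0.008314 = 11787.35
AF = exp(11787.35 * (1/303.15 - 1/349.15))
= 167.80

167.80


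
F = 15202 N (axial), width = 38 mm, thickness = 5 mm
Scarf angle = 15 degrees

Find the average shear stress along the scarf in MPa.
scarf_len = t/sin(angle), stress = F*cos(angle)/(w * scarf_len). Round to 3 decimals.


scarf_len = 5/sin(15 deg) = 19.3185
cos(15 deg) = 0.965926
stress = 15202*0.965926/(38*19.3185) = 20.003 MPa

20.003


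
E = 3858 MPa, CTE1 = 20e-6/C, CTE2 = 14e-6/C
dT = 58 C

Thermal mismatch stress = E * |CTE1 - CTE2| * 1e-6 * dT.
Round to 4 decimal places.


= 3858 * 6e-6 * 58
= 1.3426 MPa

1.3426


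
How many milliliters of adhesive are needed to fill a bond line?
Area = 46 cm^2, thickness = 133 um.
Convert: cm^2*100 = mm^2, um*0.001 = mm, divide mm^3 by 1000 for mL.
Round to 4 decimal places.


= (46 * 100) * (133 * 0.001) / 1000
= 0.6118 mL

0.6118


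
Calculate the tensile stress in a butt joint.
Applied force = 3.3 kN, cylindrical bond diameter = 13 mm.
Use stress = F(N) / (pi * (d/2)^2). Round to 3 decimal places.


A = pi * 6.5^2 = 132.7323 mm^2
sigma = 3300.0 / 132.7323 = 24.862 MPa

24.862


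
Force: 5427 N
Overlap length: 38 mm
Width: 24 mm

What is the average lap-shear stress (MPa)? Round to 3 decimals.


Average shear stress = F / (overlap * width)
= 5427 / (38 * 24)
= 5.951 MPa

5.951


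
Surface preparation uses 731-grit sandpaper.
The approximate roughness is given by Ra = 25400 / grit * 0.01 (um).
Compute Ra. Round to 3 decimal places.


Ra = 25400 / 731 * 0.01
= 254 / 731
= 0.347 um

0.347


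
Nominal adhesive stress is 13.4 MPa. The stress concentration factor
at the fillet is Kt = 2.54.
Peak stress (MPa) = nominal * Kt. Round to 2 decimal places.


Peak = 13.4 * 2.54 = 34.04 MPa

34.04


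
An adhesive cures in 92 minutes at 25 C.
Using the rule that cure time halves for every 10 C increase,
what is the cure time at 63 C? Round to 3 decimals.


Factor = 2^((63 - 25) / 10) = 13.9288
Cure time = 92 / 13.9288
= 6.605 minutes

6.605


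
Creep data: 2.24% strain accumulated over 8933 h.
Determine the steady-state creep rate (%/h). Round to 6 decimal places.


Rate = 2.24 / 8933 = 0.000251 %/h

0.000251


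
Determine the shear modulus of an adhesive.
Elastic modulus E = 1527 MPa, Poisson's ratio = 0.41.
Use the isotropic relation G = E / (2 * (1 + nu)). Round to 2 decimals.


G = 1527 / (2*(1+0.41)) = 1527 / 2.82
= 541.49 MPa

541.49


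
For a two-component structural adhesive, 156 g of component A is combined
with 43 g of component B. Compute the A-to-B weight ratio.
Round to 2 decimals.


Weight ratio A:B = 156 / 43
= 3.63

3.63


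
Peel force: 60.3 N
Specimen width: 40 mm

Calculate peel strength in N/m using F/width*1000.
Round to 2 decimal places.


Peel strength = 60.3 / 40 * 1000 = 1507.50 N/m

1507.50


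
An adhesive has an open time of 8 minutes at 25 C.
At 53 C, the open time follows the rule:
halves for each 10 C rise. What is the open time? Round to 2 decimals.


Factor = 2^((53-25)/10) = 6.9644
Open time = 8 / 6.9644 = 1.15 min

1.15


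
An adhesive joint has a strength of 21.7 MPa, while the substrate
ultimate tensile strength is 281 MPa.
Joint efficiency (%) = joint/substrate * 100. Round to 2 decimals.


Efficiency = 21.7 / 281 * 100
= 7.72%

7.72


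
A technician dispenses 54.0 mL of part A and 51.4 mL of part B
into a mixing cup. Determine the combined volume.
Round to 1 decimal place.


Combined volume = 54.0 + 51.4
= 105.4 mL

105.4


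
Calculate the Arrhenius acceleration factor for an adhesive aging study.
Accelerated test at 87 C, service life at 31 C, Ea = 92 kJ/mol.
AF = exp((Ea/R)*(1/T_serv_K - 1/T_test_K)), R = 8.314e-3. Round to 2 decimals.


T_test = 360.15 K, T_serv = 304.15 K
Ea/R = 92 / 0.008314 = 11065.67
AF = exp(11065.67 * (1/304.15 - 1/360.15))
= 286.32

286.32


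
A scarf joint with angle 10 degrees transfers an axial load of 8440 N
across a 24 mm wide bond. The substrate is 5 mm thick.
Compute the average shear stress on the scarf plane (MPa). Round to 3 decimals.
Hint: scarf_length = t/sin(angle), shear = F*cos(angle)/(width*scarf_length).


scarf_length = 5 / sin(10 deg) = 28.7939 mm
cos(10 deg) = 0.984808
shear stress = 8440 * 0.984808 / (24 * 28.7939)
= 12.028 MPa

12.028


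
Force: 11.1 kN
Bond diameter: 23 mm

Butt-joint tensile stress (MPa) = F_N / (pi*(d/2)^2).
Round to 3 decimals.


F_N = 11.1 * 1000 = 11100.0 N
A = pi*(11.5)^2 = 415.4756 mm^2
stress = 11100.0 / 415.4756 = 26.716 MPa

26.716


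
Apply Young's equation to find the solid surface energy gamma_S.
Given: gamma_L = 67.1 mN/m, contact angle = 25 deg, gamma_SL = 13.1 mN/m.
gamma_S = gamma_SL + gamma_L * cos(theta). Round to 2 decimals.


theta_rad = 25 * pi/180 = 0.436332
gamma_S = 13.1 + 67.1 * cos(0.436332)
= 73.91 mN/m

73.91


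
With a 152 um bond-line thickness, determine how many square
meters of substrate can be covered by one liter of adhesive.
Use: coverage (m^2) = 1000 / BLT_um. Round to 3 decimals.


Coverage = 1000 / 152 = 6.579 m^2

6.579


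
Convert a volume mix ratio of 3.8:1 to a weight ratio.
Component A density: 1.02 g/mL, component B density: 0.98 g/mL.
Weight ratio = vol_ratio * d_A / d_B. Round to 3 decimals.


= 3.8 * 1.02 / 0.98 = 3.955

3.955


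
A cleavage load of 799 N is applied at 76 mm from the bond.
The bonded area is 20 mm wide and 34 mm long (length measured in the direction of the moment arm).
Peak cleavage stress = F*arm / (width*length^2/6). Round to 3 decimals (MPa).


Moment = 799 * 76 = 60724 N*mm
Section modulus = 20 * 1156 / 6 = 23120 / 6 mm^3
Stress = 60724 / (23120 / 6) = 364344 / 23120
= 15.759 MPa

15.759


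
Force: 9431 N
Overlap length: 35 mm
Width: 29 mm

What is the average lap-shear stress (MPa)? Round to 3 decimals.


Average shear stress = F / (overlap * width)
= 9431 / (35 * 29)
= 9.292 MPa

9.292


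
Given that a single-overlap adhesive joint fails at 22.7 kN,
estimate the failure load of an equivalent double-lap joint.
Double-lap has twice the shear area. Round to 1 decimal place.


Double-lap factor = 2
Expected load = 22.7 * 2 = 45.4 kN

45.4


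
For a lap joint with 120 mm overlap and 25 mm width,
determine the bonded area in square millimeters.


Area = 120 * 25 = 3000 mm^2

3000


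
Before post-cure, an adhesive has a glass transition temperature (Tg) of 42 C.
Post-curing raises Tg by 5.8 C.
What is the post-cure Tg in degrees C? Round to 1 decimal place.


Tg_post = Tg_base + delta_Tg
= 42 + 5.8
= 47.8 C

47.8


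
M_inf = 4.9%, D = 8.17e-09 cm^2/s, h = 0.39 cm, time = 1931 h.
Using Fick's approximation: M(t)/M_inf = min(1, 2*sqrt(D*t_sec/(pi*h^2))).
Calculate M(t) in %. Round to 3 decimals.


t = 6951600 s
ratio = min(1, 2*sqrt(8.17e-09*6951600/(pi*0.1521)))
= 0.689515
M(t) = 4.9 * 0.689515 = 3.379%

3.379


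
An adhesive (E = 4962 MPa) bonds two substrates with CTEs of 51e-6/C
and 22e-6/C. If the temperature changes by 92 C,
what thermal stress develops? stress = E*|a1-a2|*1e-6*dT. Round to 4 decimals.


Stress = 4962 * |51 - 22| * 1e-6 * 92
= 13.2386 MPa

13.2386


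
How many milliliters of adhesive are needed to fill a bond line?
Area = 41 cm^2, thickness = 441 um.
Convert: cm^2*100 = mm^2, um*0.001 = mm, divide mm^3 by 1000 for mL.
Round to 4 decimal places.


= (41 * 100) * (441 * 0.001) / 1000
= 1.8081 mL

1.8081


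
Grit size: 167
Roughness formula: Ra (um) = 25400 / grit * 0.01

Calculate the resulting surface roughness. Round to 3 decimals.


Ra = 25400 / 167 * 0.01
= 1.521 um

1.521


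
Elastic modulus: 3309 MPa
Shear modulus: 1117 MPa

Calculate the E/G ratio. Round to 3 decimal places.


E / G = 3309 / 1117 = 2.962

2.962


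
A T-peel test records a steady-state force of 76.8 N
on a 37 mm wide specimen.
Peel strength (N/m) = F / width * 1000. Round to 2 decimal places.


Peel strength = 76.8 / 37 * 1000
= 2075.68 N/m

2075.68


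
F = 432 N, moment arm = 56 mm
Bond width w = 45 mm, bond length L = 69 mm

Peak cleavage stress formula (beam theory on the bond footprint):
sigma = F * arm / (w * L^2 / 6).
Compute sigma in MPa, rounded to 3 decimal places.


sigma = (432 * 56) / (45 * 4761 / 6)
= 24192 * 6 / 214245
= 145152 / 214245
= 0.678 MPa

0.678


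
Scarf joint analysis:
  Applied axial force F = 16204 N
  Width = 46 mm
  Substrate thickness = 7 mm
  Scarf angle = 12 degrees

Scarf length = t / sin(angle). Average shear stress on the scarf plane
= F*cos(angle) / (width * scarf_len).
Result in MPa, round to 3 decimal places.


Scarf length = 7 / sin(12 deg) = 33.6681 mm
cos(12 deg) = 0.978148
Shear = 16204 * 0.978148 / (46 * 33.6681)
= 10.234 MPa

10.234


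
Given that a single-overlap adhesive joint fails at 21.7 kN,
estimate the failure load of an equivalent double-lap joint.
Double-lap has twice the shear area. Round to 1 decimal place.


Double-lap factor = 2
Expected load = 21.7 * 2 = 43.4 kN

43.4


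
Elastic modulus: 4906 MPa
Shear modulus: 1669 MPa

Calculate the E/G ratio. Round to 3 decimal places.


E / G = 4906 / 1669 = 2.939

2.939


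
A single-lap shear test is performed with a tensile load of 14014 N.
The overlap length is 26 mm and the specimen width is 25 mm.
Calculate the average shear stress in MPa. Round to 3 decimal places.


Shear stress = F / (overlap * width)
= 14014 / (26 * 25)
= 14014 / 650
= 21.560 MPa

21.560


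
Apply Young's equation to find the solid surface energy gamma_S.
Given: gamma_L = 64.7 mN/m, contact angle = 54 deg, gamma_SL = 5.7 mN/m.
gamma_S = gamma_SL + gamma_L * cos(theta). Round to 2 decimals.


theta_rad = 54 * pi/180 = 0.942478
gamma_S = 5.7 + 64.7 * cos(0.942478)
= 43.73 mN/m

43.73


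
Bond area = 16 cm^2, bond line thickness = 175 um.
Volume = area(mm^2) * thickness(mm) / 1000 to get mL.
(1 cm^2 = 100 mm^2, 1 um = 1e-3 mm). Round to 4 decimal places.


area_mm2 = 16 * 100 = 1600
blt_mm = 175 * 1e-3 = 0.175
vol_mm3 = 1600 * 0.175 = 280.0
vol_mL = 280.0 / 1000 = 0.2800 mL

0.2800


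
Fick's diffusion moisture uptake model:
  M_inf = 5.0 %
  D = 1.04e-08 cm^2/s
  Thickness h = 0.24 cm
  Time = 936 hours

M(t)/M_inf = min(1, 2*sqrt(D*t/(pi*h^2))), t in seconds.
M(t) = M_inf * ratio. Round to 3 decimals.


t_sec = 936 * 3600 = 3369600
ratio = 2*sqrt(1.04e-08*3369600/(pi*0.24^2))
= min(1, 0.880136)
= 0.880136
M(t) = 5.0 * 0.880136 = 4.401 %

4.401


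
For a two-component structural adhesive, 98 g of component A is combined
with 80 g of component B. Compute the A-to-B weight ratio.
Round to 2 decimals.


Weight ratio A:B = 98 / 80
= 1.23

1.23


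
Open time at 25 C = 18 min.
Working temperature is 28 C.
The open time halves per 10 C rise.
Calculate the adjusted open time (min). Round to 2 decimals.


factor = 2^((28 - 25) / 10) = 1.2311
ot = 18 / 1.2311 = 14.62 min

14.62


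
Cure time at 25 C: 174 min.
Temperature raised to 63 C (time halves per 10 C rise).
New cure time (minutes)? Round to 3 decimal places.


Acceleration factor = 2^(38/10) = 13.9288
New time = 174 / 13.9288 = 12.492 min

12.492


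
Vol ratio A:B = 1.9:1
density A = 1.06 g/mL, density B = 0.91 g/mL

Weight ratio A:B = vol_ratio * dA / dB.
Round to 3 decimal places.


Weight ratio = 1.9 * 1.06 / 0.91
= 2.213

2.213


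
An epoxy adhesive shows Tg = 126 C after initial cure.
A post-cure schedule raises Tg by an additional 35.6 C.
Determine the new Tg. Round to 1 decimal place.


New Tg = 126 + 35.6
= 161.6 C

161.6


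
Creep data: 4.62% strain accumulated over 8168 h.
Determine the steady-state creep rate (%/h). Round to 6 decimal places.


Rate = 4.62 / 8168 = 0.000566 %/h

0.000566


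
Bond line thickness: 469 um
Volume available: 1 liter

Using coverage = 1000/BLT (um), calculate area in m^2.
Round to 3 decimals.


1 L = 1e6 mm^3, thickness = 469 um = 0.469 mm
Area = 1e6 / 0.469 mm^2 = (1e6 / 0.469) / 1e6 m^2 = 1000 / 469 m^2
= 2.132 m^2

2.132


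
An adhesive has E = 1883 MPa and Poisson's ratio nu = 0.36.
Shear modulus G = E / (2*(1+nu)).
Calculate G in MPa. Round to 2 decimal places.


G = 1883 / (2*(1+0.36))
= 1883 / 2.72
= 692.28 MPa

692.28


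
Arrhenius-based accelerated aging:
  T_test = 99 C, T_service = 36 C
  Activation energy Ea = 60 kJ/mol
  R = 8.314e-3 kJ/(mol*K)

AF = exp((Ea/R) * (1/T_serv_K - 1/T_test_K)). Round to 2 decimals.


T_test_K = 372.15, T_serv_K = 309.15
AF = exp((60/8.314e-3) * (1/309.15 - 1/372.15))
= 52.03

52.03


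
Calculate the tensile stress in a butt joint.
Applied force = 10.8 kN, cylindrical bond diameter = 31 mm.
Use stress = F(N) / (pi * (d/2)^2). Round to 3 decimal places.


A = pi * 15.5^2 = 754.7676 mm^2
sigma = 10800.0 / 754.7676 = 14.309 MPa

14.309


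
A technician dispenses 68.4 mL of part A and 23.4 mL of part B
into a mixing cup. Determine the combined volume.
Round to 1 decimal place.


Combined volume = 68.4 + 23.4
= 91.8 mL

91.8


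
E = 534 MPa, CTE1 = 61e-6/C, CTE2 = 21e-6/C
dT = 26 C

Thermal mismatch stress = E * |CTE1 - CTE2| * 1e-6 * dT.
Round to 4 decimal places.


= 534 * 40e-6 * 26
= 0.5554 MPa

0.5554


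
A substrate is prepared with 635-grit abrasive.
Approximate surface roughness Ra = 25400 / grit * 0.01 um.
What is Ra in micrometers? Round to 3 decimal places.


Ra = 25400 / 635 * 0.01 = 0.400 um

0.400


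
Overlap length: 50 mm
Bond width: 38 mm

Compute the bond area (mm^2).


Bond area = 50 * 38 = 1900 mm^2

1900


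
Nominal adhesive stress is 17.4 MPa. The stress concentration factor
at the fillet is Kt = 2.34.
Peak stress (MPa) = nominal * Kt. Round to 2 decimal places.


Peak = 17.4 * 2.34 = 40.72 MPa

40.72


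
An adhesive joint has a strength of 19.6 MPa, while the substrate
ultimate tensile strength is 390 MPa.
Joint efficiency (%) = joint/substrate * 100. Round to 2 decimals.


Efficiency = 19.6 / 390 * 100
= 5.03%

5.03


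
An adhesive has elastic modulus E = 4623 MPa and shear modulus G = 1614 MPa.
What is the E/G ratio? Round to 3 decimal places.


E/G = 4623 / 1614 = 2.864

2.864


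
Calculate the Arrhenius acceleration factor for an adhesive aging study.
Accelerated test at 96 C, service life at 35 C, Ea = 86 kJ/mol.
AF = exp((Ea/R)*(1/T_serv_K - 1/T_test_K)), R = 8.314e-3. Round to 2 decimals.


T_test = 369.15 K, T_serv = 308.15 K
Ea/R = 86 / 0.008314 = 10344.00
AF = exp(10344.00 * (1/308.15 - 1/369.15))
= 256.45

256.45


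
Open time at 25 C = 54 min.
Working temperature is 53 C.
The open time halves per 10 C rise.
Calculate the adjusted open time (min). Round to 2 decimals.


factor = 2^((53 - 25) / 10) = 6.9644
ot = 54 / 6.9644 = 7.75 min

7.75


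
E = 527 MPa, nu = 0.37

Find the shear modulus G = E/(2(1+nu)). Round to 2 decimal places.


G = 527 / (2 * 1.37)
= 192.34 MPa

192.34


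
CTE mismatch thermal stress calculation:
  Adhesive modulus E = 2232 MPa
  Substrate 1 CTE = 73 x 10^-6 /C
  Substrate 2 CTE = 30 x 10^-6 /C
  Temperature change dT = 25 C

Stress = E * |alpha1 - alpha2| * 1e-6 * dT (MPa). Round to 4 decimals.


delta_alpha = |73 - 30| = 43 x 10^-6/C
Stress = 2232 * 43e-6 * 25
= 2.3994 MPa

2.3994


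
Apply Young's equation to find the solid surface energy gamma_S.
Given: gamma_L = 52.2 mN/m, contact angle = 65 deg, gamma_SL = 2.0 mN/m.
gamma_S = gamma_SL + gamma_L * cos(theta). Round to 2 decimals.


theta_rad = 65 * pi/180 = 1.134464
gamma_S = 2.0 + 52.2 * cos(1.134464)
= 24.06 mN/m

24.06


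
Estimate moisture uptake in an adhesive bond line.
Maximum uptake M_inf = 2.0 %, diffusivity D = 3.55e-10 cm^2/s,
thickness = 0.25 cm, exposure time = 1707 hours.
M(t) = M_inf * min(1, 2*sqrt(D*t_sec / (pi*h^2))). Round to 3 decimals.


Convert time: 1707 h = 6145200 s
ratio = min(1, 2*sqrt(3.55e-10*6145200/(pi*0.25^2)))
= 0.210813
M(t) = 2.0 * 0.210813 = 0.422%

0.422


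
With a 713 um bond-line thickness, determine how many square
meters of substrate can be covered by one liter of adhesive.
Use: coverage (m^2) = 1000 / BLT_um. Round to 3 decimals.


Coverage = 1000 / 713 = 1.403 m^2

1.403


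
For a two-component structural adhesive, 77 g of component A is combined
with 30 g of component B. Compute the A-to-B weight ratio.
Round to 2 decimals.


Weight ratio A:B = 77 / 30
= 2.57

2.57


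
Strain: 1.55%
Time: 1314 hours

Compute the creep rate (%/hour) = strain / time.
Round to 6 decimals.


Creep rate = 1.55 / 1314
= 0.001180 %/h

0.001180


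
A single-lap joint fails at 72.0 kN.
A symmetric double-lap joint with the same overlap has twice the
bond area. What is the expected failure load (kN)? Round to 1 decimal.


Double-lap load = 2 * 72.0 = 144.0 kN

144.0


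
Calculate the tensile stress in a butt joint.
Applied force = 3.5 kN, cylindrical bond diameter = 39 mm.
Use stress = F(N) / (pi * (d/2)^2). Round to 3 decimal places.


A = pi * 19.5^2 = 1194.5906 mm^2
sigma = 3500.0 / 1194.5906 = 2.930 MPa

2.930


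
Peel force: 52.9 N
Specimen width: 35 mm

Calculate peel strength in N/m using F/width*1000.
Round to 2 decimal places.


Peel strength = 52.9 / 35 * 1000 = 1511.43 N/m

1511.43


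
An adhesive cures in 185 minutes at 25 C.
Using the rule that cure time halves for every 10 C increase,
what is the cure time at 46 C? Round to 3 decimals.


Factor = 2^((46 - 25) / 10) = 4.2871
Cure time = 185 / 4.2871
= 43.153 minutes

43.153


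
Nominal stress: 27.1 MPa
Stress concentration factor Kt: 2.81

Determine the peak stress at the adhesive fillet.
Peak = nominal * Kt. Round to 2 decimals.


Peak stress = 27.1 * 2.81
= 76.15 MPa

76.15


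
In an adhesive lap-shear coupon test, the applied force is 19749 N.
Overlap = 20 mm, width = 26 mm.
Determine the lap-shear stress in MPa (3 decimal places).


stress = F / (overlap * width)
= 19749 / (20 * 26)
= 37.979 MPa

37.979


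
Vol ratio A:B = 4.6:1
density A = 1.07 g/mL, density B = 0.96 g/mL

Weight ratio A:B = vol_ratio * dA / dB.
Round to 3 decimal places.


Weight ratio = 4.6 * 1.07 / 0.96
= 5.127

5.127


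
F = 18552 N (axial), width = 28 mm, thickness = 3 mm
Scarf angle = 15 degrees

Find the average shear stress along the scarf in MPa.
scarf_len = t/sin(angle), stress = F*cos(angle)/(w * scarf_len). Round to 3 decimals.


scarf_len = 3/sin(15 deg) = 11.5911
cos(15 deg) = 0.965926
stress = 18552*0.965926/(28*11.5911) = 55.214 MPa

55.214


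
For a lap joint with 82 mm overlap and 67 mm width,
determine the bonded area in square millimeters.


Area = 82 * 67 = 5494 mm^2

5494


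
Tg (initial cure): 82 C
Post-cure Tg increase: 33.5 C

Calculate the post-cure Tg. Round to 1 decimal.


Post-cure Tg = 82 + 33.5 = 115.5 C

115.5


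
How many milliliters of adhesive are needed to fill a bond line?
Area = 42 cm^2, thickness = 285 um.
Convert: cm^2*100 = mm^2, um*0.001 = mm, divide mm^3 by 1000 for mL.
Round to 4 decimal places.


= (42 * 100) * (285 * 0.001) / 1000
= 1.1970 mL

1.1970


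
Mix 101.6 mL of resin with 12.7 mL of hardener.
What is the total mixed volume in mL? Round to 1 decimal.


Total = 101.6 + 12.7 = 114.3 mL

114.3


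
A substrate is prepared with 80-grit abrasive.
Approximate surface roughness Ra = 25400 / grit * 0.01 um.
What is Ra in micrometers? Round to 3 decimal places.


Ra = 25400 / 80 * 0.01 = 3.175 um

3.175


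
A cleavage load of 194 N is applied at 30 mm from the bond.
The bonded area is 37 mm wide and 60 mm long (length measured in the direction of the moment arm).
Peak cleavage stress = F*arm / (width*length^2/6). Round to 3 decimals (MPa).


Moment = 194 * 30 = 5820 N*mm
Section modulus = 37 * 3600 / 6 = 133200 / 6 mm^3
Stress = 5820 / (133200 / 6) = 34920 / 133200
= 0.262 MPa

0.262


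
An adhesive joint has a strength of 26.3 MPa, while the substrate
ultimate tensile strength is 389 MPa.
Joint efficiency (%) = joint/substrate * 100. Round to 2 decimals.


Efficiency = 26.3 / 389 * 100
= 6.76%

6.76


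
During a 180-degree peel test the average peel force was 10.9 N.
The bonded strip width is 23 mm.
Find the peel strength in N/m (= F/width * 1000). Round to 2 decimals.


Peel strength = F/width * 1000
= 10.9 / 23 * 1000
= 473.91 N/m

473.91


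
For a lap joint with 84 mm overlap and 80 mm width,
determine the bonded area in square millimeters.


Area = 84 * 80 = 6720 mm^2

6720


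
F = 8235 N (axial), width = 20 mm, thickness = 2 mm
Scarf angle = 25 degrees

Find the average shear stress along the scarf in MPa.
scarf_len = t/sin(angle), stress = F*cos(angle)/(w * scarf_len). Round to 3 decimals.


scarf_len = 2/sin(25 deg) = 4.7324
cos(25 deg) = 0.906308
stress = 8235*0.906308/(20*4.7324) = 78.855 MPa

78.855


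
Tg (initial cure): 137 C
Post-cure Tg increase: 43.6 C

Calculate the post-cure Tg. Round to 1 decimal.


Post-cure Tg = 137 + 43.6 = 180.6 C

180.6


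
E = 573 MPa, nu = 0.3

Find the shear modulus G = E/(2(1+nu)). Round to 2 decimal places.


G = 573 / (2 * 1.30)
= 220.38 MPa

220.38


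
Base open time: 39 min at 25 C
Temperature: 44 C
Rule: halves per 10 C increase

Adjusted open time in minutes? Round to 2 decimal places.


Acceleration = 2^((44-25)/10) = 3.7321
Open time = 39 / 3.7321 = 10.45 min

10.45


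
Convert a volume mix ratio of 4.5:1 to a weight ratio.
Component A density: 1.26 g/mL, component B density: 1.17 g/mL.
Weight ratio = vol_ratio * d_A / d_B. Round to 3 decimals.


= 4.5 * 1.26 / 1.17 = 4.846

4.846


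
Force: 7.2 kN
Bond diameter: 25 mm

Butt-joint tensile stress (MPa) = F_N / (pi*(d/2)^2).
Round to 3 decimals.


F_N = 7.2 * 1000 = 7200.0 N
A = pi*(12.5)^2 = 490.8739 mm^2
stress = 7200.0 / 490.8739 = 14.668 MPa

14.668


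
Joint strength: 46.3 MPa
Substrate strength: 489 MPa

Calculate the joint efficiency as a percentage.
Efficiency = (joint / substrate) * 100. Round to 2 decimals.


Efficiency = (46.3 / 489) * 100 = 9.47%

9.47


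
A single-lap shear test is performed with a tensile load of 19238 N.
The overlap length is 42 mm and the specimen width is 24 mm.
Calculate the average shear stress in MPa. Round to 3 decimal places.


Shear stress = F / (overlap * width)
= 19238 / (42 * 24)
= 19238 / 1008
= 19.085 MPa

19.085


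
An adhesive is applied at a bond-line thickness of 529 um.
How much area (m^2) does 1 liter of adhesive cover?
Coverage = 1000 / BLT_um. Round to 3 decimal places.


Coverage = 1000 / 529 = 1.890 m^2

1.890


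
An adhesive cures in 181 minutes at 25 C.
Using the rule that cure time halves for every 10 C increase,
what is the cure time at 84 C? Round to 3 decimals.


Factor = 2^((84 - 25) / 10) = 59.7141
Cure time = 181 / 59.7141
= 3.031 minutes

3.031


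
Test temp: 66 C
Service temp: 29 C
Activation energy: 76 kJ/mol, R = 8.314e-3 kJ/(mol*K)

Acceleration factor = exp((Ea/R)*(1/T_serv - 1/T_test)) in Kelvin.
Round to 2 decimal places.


AF = exp((76/0.008314)*(1/302.15 - 1/339.15))
= 27.13

27.13


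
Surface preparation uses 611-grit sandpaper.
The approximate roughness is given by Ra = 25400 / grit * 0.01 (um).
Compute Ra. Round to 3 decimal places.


Ra = 25400 / 611 * 0.01
= 254 / 611
= 0.416 um

0.416


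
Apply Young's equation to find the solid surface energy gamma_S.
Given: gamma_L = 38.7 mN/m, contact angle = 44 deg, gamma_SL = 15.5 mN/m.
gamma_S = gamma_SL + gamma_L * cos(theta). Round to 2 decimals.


theta_rad = 44 * pi/180 = 0.767945
gamma_S = 15.5 + 38.7 * cos(0.767945)
= 43.34 mN/m

43.34


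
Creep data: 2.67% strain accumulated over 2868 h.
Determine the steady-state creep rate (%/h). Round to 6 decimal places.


Rate = 2.67 / 2868 = 0.000931 %/h

0.000931


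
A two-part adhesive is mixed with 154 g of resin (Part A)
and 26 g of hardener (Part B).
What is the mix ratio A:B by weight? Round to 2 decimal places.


Mix ratio = mass_A / mass_B
= 154 / 26
= 5.92

5.92


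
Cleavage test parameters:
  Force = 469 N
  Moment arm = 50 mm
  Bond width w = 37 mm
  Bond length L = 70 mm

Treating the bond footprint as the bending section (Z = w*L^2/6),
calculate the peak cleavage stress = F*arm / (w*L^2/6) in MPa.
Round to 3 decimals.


M = 469 * 50 = 23450 N*mm
Z = 37 * 70^2 / 6 = 181300 / 6 mm^3
sigma = M / Z = 6 * 23450 / 181300 = 140700 / 181300
= 0.776 MPa

0.776


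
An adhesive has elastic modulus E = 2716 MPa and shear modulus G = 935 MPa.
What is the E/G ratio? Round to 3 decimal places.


E/G = 2716 / 935 = 2.905

2.905


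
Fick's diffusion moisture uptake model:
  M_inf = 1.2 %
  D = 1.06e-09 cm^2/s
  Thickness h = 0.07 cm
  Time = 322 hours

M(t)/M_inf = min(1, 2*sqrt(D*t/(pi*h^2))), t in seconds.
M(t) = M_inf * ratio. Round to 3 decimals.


t_sec = 322 * 3600 = 1159200
ratio = 2*sqrt(1.06e-09*1159200/(pi*0.07^2))
= min(1, 0.565053)
= 0.565053
M(t) = 1.2 * 0.565053 = 0.678 %

0.678


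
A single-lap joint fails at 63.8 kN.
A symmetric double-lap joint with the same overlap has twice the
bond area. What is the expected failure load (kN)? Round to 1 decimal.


Double-lap load = 2 * 63.8 = 127.6 kN

127.6


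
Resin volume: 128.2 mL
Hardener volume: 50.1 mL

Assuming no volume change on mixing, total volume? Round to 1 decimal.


V_total = 128.2 + 50.1 = 178.3 mL

178.3


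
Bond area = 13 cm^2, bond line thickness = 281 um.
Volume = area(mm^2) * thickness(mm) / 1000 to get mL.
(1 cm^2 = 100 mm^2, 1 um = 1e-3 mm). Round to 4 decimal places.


area_mm2 = 13 * 100 = 1300
blt_mm = 281 * 1e-3 = 0.281
vol_mm3 = 1300 * 0.281 = 365.3
vol_mL = 365.3 / 1000 = 0.3653 mL

0.3653


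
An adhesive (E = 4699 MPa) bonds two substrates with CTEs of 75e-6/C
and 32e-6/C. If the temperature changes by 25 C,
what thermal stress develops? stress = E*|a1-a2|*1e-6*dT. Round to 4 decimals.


Stress = 4699 * |75 - 32| * 1e-6 * 25
= 5.0514 MPa

5.0514


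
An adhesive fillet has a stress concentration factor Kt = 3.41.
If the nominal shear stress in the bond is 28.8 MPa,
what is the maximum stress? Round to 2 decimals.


Max stress = 28.8 * 3.41 = 98.21 MPa

98.21


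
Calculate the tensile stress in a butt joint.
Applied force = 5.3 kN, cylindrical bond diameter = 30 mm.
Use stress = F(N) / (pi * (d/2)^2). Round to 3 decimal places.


A = pi * 15.0^2 = 706.8583 mm^2
sigma = 5300.0 / 706.8583 = 7.498 MPa

7.498


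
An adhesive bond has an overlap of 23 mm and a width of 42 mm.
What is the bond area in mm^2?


Bond area = overlap * width
= 23 * 42
= 966 mm^2

966


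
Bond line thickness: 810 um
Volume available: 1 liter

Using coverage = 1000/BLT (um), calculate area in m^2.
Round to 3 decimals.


1 L = 1e6 mm^3, thickness = 810 um = 0.81 mm
Area = 1e6 / 0.81 mm^2 = (1e6 / 0.81) / 1e6 m^2 = 1000 / 810 m^2
= 1.235 m^2

1.235


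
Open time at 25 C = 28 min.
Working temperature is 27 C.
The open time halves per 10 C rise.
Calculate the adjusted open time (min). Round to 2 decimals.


factor = 2^((27 - 25) / 10) = 1.1487
ot = 28 / 1.1487 = 24.38 min

24.38


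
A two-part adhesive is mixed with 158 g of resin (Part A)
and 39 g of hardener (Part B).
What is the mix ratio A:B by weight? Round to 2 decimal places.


Mix ratio = mass_A / mass_B
= 158 / 39
= 4.05

4.05


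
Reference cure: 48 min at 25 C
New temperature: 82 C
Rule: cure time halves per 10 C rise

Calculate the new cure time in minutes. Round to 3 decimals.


factor = 2^((82-25)/10) = 51.9842
t_new = 48 / 51.9842 = 0.923 min

0.923


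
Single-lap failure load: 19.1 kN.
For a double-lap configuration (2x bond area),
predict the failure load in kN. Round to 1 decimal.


Failure load = 19.1 * 2 = 38.2 kN

38.2


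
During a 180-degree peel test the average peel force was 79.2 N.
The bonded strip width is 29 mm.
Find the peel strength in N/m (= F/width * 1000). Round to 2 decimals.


Peel strength = F/width * 1000
= 79.2 / 29 * 1000
= 2731.03 N/m

2731.03


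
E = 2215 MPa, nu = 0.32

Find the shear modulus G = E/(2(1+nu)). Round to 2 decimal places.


G = 2215 / (2 * 1.32)
= 839.02 MPa

839.02


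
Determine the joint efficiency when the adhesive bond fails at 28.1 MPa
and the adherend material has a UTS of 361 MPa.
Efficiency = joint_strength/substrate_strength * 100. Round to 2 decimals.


Joint efficiency = 28.1 / 361 * 100
= 7.78%

7.78


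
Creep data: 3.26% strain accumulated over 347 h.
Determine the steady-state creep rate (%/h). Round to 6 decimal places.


Rate = 3.26 / 347 = 0.009395 %/h

0.009395


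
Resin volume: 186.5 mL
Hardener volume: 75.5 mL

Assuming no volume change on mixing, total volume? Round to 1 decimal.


V_total = 186.5 + 75.5 = 262.0 mL

262.0


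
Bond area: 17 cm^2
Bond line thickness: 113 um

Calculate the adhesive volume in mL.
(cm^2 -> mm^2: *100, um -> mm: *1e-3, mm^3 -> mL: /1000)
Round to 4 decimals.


V = 17*100 * 113*1e-3 / 1000
= 0.1921 mL

0.1921


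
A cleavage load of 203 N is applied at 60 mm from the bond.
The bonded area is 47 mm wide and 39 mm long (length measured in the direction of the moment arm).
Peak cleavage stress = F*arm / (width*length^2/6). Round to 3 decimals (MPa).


Moment = 203 * 60 = 12180 N*mm
Section modulus = 47 * 1521 / 6 = 71487 / 6 mm^3
Stress = 12180 / (71487 / 6) = 73080 / 71487
= 1.022 MPa

1.022


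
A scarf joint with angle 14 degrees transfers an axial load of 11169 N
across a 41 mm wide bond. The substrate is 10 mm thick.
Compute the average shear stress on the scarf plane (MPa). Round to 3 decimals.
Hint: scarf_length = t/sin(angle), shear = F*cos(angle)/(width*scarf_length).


scarf_length = 10 / sin(14 deg) = 41.3357 mm
cos(14 deg) = 0.970296
shear stress = 11169 * 0.970296 / (41 * 41.3357)
= 6.395 MPa

6.395


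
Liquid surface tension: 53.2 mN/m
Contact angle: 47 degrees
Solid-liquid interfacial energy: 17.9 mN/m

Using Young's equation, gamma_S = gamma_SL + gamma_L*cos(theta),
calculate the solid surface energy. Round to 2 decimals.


gamma_S = 17.9 + 53.2 * cos(47)
= 54.18 mN/m

54.18


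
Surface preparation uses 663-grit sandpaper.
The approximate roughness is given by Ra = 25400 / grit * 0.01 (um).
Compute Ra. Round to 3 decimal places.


Ra = 25400 / 663 * 0.01
= 254 / 663
= 0.383 um

0.383


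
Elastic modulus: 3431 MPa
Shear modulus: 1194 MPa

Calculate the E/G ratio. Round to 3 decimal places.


E / G = 3431 / 1194 = 2.874

2.874


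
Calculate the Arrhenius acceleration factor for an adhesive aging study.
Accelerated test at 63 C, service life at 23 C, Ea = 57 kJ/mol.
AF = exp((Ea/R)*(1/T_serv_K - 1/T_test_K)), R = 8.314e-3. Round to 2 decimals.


T_test = 336.15 K, T_serv = 296.15 K
Ea/R = 57 / 0.008314 = 6855.91
AF = exp(6855.91 * (1/296.15 - 1/336.15))
= 15.72

15.72


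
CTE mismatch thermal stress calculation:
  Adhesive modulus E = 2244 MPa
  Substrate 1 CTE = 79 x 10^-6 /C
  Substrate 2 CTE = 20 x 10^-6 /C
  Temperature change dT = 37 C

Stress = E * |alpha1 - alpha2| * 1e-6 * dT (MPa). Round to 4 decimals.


delta_alpha = |79 - 20| = 59 x 10^-6/C
Stress = 2244 * 59e-6 * 37
= 4.8987 MPa

4.8987


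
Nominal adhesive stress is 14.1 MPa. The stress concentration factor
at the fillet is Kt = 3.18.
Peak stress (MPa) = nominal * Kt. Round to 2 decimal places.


Peak = 14.1 * 3.18 = 44.84 MPa

44.84


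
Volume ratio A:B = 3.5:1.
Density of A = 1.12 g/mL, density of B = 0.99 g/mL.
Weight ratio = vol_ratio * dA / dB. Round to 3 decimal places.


Wt ratio = 3.5 * 1.12 / 0.99
= 3.960

3.960


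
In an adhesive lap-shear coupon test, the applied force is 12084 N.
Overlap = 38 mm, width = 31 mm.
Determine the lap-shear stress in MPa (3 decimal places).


stress = F / (overlap * width)
= 12084 / (38 * 31)
= 10.258 MPa

10.258


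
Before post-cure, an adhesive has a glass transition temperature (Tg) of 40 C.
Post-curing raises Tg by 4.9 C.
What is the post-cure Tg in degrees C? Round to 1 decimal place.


Tg_post = Tg_base + delta_Tg
= 40 + 4.9
= 44.9 C

44.9


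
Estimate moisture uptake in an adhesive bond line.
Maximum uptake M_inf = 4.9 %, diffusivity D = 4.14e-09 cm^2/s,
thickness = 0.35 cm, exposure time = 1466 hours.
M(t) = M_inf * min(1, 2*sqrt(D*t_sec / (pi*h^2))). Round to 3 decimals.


Convert time: 1466 h = 5277600 s
ratio = min(1, 2*sqrt(4.14e-09*5277600/(pi*0.35^2)))
= 0.476547
M(t) = 4.9 * 0.476547 = 2.335%

2.335


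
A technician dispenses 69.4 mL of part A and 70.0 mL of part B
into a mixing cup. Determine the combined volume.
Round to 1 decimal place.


Combined volume = 69.4 + 70.0
= 139.4 mL

139.4


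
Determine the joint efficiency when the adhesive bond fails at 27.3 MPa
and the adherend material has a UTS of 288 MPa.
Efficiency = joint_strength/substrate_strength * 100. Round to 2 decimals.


Joint efficiency = 27.3 / 288 * 100
= 9.48%

9.48


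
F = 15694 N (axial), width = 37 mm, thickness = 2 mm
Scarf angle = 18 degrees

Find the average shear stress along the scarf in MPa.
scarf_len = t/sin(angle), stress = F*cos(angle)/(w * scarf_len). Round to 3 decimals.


scarf_len = 2/sin(18 deg) = 6.4721
cos(18 deg) = 0.951057
stress = 15694*0.951057/(37*6.4721) = 62.329 MPa

62.329


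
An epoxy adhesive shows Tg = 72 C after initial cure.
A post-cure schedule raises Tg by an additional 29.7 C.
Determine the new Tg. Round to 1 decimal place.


New Tg = 72 + 29.7
= 101.7 C

101.7


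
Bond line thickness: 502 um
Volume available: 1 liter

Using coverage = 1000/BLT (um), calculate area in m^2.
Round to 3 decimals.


1 L = 1e6 mm^3, thickness = 502 um = 0.502 mm
Area = 1e6 / 0.502 mm^2 = (1e6 / 0.502) / 1e6 m^2 = 1000 / 502 m^2
= 1.992 m^2

1.992


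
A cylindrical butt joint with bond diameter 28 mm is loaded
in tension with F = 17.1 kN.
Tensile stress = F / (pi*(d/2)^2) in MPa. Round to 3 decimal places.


Area = pi * (28/2)^2 = 615.7522 mm^2
Stress = 17.1*1000 / 615.7522
= 27.771 MPa

27.771


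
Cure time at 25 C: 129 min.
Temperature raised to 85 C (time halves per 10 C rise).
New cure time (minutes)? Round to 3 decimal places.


Acceleration factor = 2^(60/10) = 64.0000
New time = 129 / 64.0000 = 2.016 min

2.016


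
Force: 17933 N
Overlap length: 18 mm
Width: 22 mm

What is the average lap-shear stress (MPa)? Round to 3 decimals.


Average shear stress = F / (overlap * width)
= 17933 / (18 * 22)
= 45.285 MPa

45.285


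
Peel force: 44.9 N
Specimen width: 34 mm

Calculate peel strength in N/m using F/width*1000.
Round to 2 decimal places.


Peel strength = 44.9 / 34 * 1000 = 1320.59 N/m

1320.59


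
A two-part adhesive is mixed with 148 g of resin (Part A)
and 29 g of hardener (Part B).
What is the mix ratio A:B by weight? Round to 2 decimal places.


Mix ratio = mass_A / mass_B
= 148 / 29
= 5.10

5.10


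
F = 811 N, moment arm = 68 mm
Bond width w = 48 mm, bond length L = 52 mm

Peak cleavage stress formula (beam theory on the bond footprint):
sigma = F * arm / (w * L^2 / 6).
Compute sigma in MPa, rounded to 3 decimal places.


sigma = (811 * 68) / (48 * 2704 / 6)
= 55148 * 6 / 129792
= 330888 / 129792
= 2.549 MPa

2.549


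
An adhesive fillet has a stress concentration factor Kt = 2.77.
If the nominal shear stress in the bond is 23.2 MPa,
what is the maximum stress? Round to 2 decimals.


Max stress = 23.2 * 2.77 = 64.26 MPa

64.26


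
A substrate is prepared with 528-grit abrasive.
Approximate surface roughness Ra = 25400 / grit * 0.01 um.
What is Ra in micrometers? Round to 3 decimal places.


Ra = 25400 / 528 * 0.01 = 0.481 um

0.481


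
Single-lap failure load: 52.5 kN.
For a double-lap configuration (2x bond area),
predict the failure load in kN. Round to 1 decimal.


Failure load = 52.5 * 2 = 105.0 kN

105.0


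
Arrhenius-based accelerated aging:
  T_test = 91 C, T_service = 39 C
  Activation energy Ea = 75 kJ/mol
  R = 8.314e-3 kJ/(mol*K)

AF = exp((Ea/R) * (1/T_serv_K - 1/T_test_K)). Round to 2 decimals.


T_test_K = 364.15, T_serv_K = 312.15
AF = exp((75/8.314e-3) * (1/312.15 - 1/364.15))
= 61.98

61.98


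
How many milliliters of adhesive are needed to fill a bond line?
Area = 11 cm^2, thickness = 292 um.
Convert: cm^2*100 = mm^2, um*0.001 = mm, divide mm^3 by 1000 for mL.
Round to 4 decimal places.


= (11 * 100) * (292 * 0.001) / 1000
= 0.3212 mL

0.3212


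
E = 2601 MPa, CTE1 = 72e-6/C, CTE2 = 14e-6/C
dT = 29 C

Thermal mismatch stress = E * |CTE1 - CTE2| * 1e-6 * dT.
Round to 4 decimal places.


= 2601 * 58e-6 * 29
= 4.3749 MPa

4.3749


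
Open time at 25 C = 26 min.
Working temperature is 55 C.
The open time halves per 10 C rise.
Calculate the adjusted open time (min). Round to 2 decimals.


factor = 2^((55 - 25) / 10) = 8.0000
ot = 26 / 8.0000 = 3.25 min

3.25


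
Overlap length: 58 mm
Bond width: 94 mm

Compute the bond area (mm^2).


Bond area = 58 * 94 = 5452 mm^2

5452


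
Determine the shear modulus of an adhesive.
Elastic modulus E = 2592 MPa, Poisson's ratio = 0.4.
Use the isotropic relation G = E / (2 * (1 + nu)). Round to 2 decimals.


G = 2592 / (2*(1+0.4)) = 2592 / 2.80
= 925.71 MPa

925.71
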